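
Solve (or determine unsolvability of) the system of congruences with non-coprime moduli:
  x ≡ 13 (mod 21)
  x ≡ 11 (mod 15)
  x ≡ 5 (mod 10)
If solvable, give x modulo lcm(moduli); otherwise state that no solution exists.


Moduli 21, 15, 10 are not pairwise coprime, so CRT works modulo lcm(m_i) when all pairwise compatibility conditions hold.
Pairwise compatibility: gcd(m_i, m_j) must divide a_i - a_j for every pair.
Merge one congruence at a time:
  Start: x ≡ 13 (mod 21).
  Combine with x ≡ 11 (mod 15): gcd(21, 15) = 3, and 11 - 13 = -2 is NOT divisible by 3.
    ⇒ system is inconsistent (no integer solution).

No solution (the system is inconsistent).


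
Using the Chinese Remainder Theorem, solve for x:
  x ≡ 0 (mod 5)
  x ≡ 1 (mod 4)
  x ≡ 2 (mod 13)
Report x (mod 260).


Moduli 5, 4, 13 are pairwise coprime; by CRT there is a unique solution modulo M = 5 · 4 · 13 = 260.
Solve pairwise, accumulating the modulus:
  Start with x ≡ 0 (mod 5).
  Combine with x ≡ 1 (mod 4): since gcd(5, 4) = 1, we get a unique residue mod 20.
    Write x = 0 + 5·t and substitute into x ≡ 1 (mod 4): 5·t ≡ 1 − 0 = 1 (mod 4).
    Reduce coefficients mod 4: 1·t ≡ 1 (mod 4).
    So t ≡ 1 (mod 4).
    Then x = 0 + 5·1 = 5, valid modulo lcm(5, 4) = 20: x ≡ 5 (mod 20).
  Combine with x ≡ 2 (mod 13): since gcd(20, 13) = 1, we get a unique residue mod 260.
    Write x = 5 + 20·t and substitute into x ≡ 2 (mod 13): 20·t ≡ 2 − 5 = -3 (mod 13).
    Reduce coefficients mod 13: 7·t ≡ 10 (mod 13).
    The inverse of 7 mod 13 is 2 (since 7·2 = 14 = 1·13 + 1), so t ≡ 2·10 = 20 ≡ 7 (mod 13).
    Then x = 5 + 20·7 = 145, valid modulo lcm(20, 13) = 260: x ≡ 145 (mod 260).
Verify: 145 mod 5 = 0 ✓, 145 mod 4 = 1 ✓, 145 mod 13 = 2 ✓.

x ≡ 145 (mod 260).


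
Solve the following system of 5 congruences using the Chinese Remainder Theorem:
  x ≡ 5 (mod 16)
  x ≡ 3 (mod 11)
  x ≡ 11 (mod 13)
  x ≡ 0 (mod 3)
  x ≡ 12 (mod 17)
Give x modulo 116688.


Product of moduli M = 16 · 11 · 13 · 3 · 17 = 116688.
Merge one congruence at a time:
  Start: x ≡ 5 (mod 16).
  Combine with x ≡ 3 (mod 11); new modulus lcm = 176.
    Write x = 5 + 16·t and substitute into x ≡ 3 (mod 11): 16·t ≡ 3 − 5 = -2 (mod 11).
    Reduce coefficients mod 11: 5·t ≡ 9 (mod 11).
    The inverse of 5 mod 11 is 9 (since 5·9 = 45 = 4·11 + 1), so t ≡ 9·9 = 81 ≡ 4 (mod 11).
    Then x = 5 + 16·4 = 69, valid modulo lcm(16, 11) = 176: x ≡ 69 (mod 176).
  Combine with x ≡ 11 (mod 13); new modulus lcm = 2288.
    Write x = 69 + 176·t and substitute into x ≡ 11 (mod 13): 176·t ≡ 11 − 69 = -58 (mod 13).
    Reduce coefficients mod 13: 7·t ≡ 7 (mod 13).
    The inverse of 7 mod 13 is 2 (since 7·2 = 14 = 1·13 + 1), so t ≡ 2·7 = 14 ≡ 1 (mod 13).
    Then x = 69 + 176·1 = 245, valid modulo lcm(176, 13) = 2288: x ≡ 245 (mod 2288).
  Combine with x ≡ 0 (mod 3); new modulus lcm = 6864.
    Write x = 245 + 2288·t and substitute into x ≡ 0 (mod 3): 2288·t ≡ 0 − 245 = -245 (mod 3).
    Reduce coefficients mod 3: 2·t ≡ 1 (mod 3).
    The inverse of 2 mod 3 is 2 (since 2·2 = 4 = 1·3 + 1), so t ≡ 2·1 = 2 ≡ 2 (mod 3).
    Then x = 245 + 2288·2 = 4821, valid modulo lcm(2288, 3) = 6864: x ≡ 4821 (mod 6864).
  Combine with x ≡ 12 (mod 17); new modulus lcm = 116688.
    Write x = 4821 + 6864·t and substitute into x ≡ 12 (mod 17): 6864·t ≡ 12 − 4821 = -4809 (mod 17).
    Reduce coefficients mod 17: 13·t ≡ 2 (mod 17).
    The inverse of 13 mod 17 is 4 (since 13·4 = 52 = 3·17 + 1), so t ≡ 4·2 = 8 ≡ 8 (mod 17).
    Then x = 4821 + 6864·8 = 59733, valid modulo lcm(6864, 17) = 116688: x ≡ 59733 (mod 116688).
Verify against each original: 59733 mod 16 = 5, 59733 mod 11 = 3, 59733 mod 13 = 11, 59733 mod 3 = 0, 59733 mod 17 = 12.

x ≡ 59733 (mod 116688).


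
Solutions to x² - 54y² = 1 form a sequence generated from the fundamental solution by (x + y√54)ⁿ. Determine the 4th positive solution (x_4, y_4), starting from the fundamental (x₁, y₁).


Step 1: Find the fundamental solution (x₁, y₁) of x² - 54y² = 1.
  Expand √54 as a continued fraction. a₀ = ⌊√54⌋ = 7; iterate m_{k+1} = d_k·a_k − m_k, d_{k+1} = (54 − m_{k+1}²)/d_k, a_{k+1} = ⌊(a₀ + m_{k+1})/d_{k+1}⌋ (starting m₀ = 0, d₀ = 1), with convergents p_k = a_k·p_{k-1} + p_{k-2}, q_k = a_k·q_{k-1} + q_{k-2} (p₋₁ = 1, q₋₁ = 0):
  k = 0: a₀ = 7; p₀/q₀ = 7/1; p₀² − 54·q₀² = 49 − 54 = -5.
  k = 1: m = 7, d = 5, a = ⌊(7 + 7)/5⌋ = 2; p/q = (2·7 + 1)/(2·1 + 0) = 15/2; p² − 54·q² = 225 − 216 = 9.
  k = 2: m = 3, d = 9, a = ⌊(7 + 3)/9⌋ = 1; p/q = (1·15 + 7)/(1·2 + 1) = 22/3; p² − 54·q² = 484 − 486 = -2.
  k = 3: m = 6, d = 2, a = ⌊(7 + 6)/2⌋ = 6; p/q = (6·22 + 15)/(6·3 + 2) = 147/20; p² − 54·q² = 21609 − 21600 = 9.
  k = 4: m = 6, d = 9, a = ⌊(7 + 6)/9⌋ = 1; p/q = (1·147 + 22)/(1·20 + 3) = 169/23; p² − 54·q² = 28561 − 28566 = -5.
  k = 5: m = 3, d = 5, a = ⌊(7 + 3)/5⌋ = 2; p/q = (2·169 + 147)/(2·23 + 20) = 485/66; p² − 54·q² = 235225 − 235224 = 1.
  The first convergent with p² − 54·q² = 1 gives the fundamental solution (x₁, y₁) = (485, 66).
Step 2: Apply the recurrence (x_{n+1}, y_{n+1}) = (x₁x_n + 54y₁y_n, x₁y_n + y₁x_n) repeatedly.
  From (x_1, y_1) = (485, 66): x_2 = 485·485 + 54·66·66 = 470449; y_2 = 485·66 + 66·485 = 64020.
  From (x_2, y_2) = (470449, 64020): x_3 = 485·470449 + 54·66·64020 = 456335045; y_3 = 485·64020 + 66·470449 = 62099334.
  From (x_3, y_3) = (456335045, 62099334): x_4 = 485·456335045 + 54·66·62099334 = 442644523201; y_4 = 485·62099334 + 66·456335045 = 60236289960.
Step 3: Verify x_4² - 54·y_4² = 195934173919840627286401 - 195934173919840627286400 = 1 (should be 1). ✓

(x_1, y_1) = (485, 66); (x_4, y_4) = (442644523201, 60236289960).


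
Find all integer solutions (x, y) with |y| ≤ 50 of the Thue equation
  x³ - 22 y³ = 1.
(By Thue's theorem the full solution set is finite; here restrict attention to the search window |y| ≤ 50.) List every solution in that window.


The equation is x³ - 22y³ = 1. For fixed y, x³ = 22·y³ + 1, so a solution requires the RHS to be a perfect cube.
Strategy: iterate y from -50 to 50, compute RHS = 22·y³ + 1, and check whether it is a (positive or negative) perfect cube.
Check small values of y:
  y = 0: RHS = 1 = (1)³ ⇒ x = 1 works.
  y = 1: RHS = 23 is not a perfect cube.
  y = -1: RHS = -21 is not a perfect cube.
  y = 2: RHS = 177 is not a perfect cube.
  y = -2: RHS = -175 is not a perfect cube.
  y = 3: RHS = 595 is not a perfect cube.
  y = -3: RHS = -593 is not a perfect cube.
Continuing the search up to |y| = 50 finds no further solutions beyond those listed.
Collected solutions: (1, 0).

Solutions (with |y| ≤ 50): (1, 0).


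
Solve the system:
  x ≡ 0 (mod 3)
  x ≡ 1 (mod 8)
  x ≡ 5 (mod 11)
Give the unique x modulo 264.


Moduli 3, 8, 11 are pairwise coprime; by CRT there is a unique solution modulo M = 3 · 8 · 11 = 264.
Solve pairwise, accumulating the modulus:
  Start with x ≡ 0 (mod 3).
  Combine with x ≡ 1 (mod 8): since gcd(3, 8) = 1, we get a unique residue mod 24.
    Write x = 0 + 3·t and substitute into x ≡ 1 (mod 8): 3·t ≡ 1 − 0 = 1 (mod 8).
    The inverse of 3 mod 8 is 3 (since 3·3 = 9 = 1·8 + 1), so t ≡ 3·1 = 3 ≡ 3 (mod 8).
    Then x = 0 + 3·3 = 9, valid modulo lcm(3, 8) = 24: x ≡ 9 (mod 24).
  Combine with x ≡ 5 (mod 11): since gcd(24, 11) = 1, we get a unique residue mod 264.
    Write x = 9 + 24·t and substitute into x ≡ 5 (mod 11): 24·t ≡ 5 − 9 = -4 (mod 11).
    Reduce coefficients mod 11: 2·t ≡ 7 (mod 11).
    The inverse of 2 mod 11 is 6 (since 2·6 = 12 = 1·11 + 1), so t ≡ 6·7 = 42 ≡ 9 (mod 11).
    Then x = 9 + 24·9 = 225, valid modulo lcm(24, 11) = 264: x ≡ 225 (mod 264).
Verify: 225 mod 3 = 0 ✓, 225 mod 8 = 1 ✓, 225 mod 11 = 5 ✓.

x ≡ 225 (mod 264).


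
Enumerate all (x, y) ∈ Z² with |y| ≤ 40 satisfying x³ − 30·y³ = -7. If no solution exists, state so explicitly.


The equation is x³ - 30y³ = -7. For fixed y, x³ = 30·y³ − 7, so a solution requires the RHS to be a perfect cube.
Strategy: iterate y from -40 to 40, compute RHS = 30·y³ − 7, and check whether it is a (positive or negative) perfect cube.
Check small values of y:
  y = 0: RHS = -7 is not a perfect cube.
  y = 1: RHS = 23 is not a perfect cube.
  y = -1: RHS = -37 is not a perfect cube.
  y = 2: RHS = 233 is not a perfect cube.
  y = -2: RHS = -247 is not a perfect cube.
  y = 3: RHS = 803 is not a perfect cube.
  y = -3: RHS = -817 is not a perfect cube.
Continuing the search up to |y| = 40 finds no solutions either.
No (x, y) in the scanned range satisfies the equation.

No integer solutions with |y| ≤ 40.


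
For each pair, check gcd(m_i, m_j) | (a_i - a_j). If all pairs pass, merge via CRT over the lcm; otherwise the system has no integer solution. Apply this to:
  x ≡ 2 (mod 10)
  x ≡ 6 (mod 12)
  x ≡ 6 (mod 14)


Moduli 10, 12, 14 are not pairwise coprime, so CRT works modulo lcm(m_i) when all pairwise compatibility conditions hold.
Pairwise compatibility: gcd(m_i, m_j) must divide a_i - a_j for every pair.
Merge one congruence at a time:
  Start: x ≡ 2 (mod 10).
  Combine with x ≡ 6 (mod 12): gcd(10, 12) = 2; 6 - 2 = 4, which IS divisible by 2, so compatible.
    Write x = 2 + 10·t and substitute into x ≡ 6 (mod 12): 10·t ≡ 6 − 2 = 4 (mod 12).
    Divide the congruence (and modulus) by g = 2: 5·t ≡ 2 (mod 6).
    The inverse of 5 mod 6 is 5 (since 5·5 = 25 = 4·6 + 1), so t ≡ 5·2 = 10 ≡ 4 (mod 6).
    Then x = 2 + 10·4 = 42, valid modulo lcm(10, 12) = 60: x ≡ 42 (mod 60).
  Combine with x ≡ 6 (mod 14): gcd(60, 14) = 2; 6 - 42 = -36, which IS divisible by 2, so compatible.
    Write x = 42 + 60·t and substitute into x ≡ 6 (mod 14): 60·t ≡ 6 − 42 = -36 (mod 14).
    Divide the congruence (and modulus) by g = 2: 30·t ≡ -18 (mod 7).
    Reduce coefficients mod 7: 2·t ≡ 3 (mod 7).
    The inverse of 2 mod 7 is 4 (since 2·4 = 8 = 1·7 + 1), so t ≡ 4·3 = 12 ≡ 5 (mod 7).
    Then x = 42 + 60·5 = 342, valid modulo lcm(60, 14) = 420: x ≡ 342 (mod 420).
Verify: 342 mod 10 = 2, 342 mod 12 = 6, 342 mod 14 = 6.

x ≡ 342 (mod 420).


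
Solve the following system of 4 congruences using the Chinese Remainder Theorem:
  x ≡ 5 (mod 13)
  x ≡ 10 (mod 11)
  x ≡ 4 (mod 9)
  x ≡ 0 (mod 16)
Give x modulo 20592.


Product of moduli M = 13 · 11 · 9 · 16 = 20592.
Merge one congruence at a time:
  Start: x ≡ 5 (mod 13).
  Combine with x ≡ 10 (mod 11); new modulus lcm = 143.
    Write x = 5 + 13·t and substitute into x ≡ 10 (mod 11): 13·t ≡ 10 − 5 = 5 (mod 11).
    Reduce coefficients mod 11: 2·t ≡ 5 (mod 11).
    The inverse of 2 mod 11 is 6 (since 2·6 = 12 = 1·11 + 1), so t ≡ 6·5 = 30 ≡ 8 (mod 11).
    Then x = 5 + 13·8 = 109, valid modulo lcm(13, 11) = 143: x ≡ 109 (mod 143).
  Combine with x ≡ 4 (mod 9); new modulus lcm = 1287.
    Write x = 109 + 143·t and substitute into x ≡ 4 (mod 9): 143·t ≡ 4 − 109 = -105 (mod 9).
    Reduce coefficients mod 9: 8·t ≡ 3 (mod 9).
    The inverse of 8 mod 9 is 8 (since 8·8 = 64 = 7·9 + 1), so t ≡ 8·3 = 24 ≡ 6 (mod 9).
    Then x = 109 + 143·6 = 967, valid modulo lcm(143, 9) = 1287: x ≡ 967 (mod 1287).
  Combine with x ≡ 0 (mod 16); new modulus lcm = 20592.
    Write x = 967 + 1287·t and substitute into x ≡ 0 (mod 16): 1287·t ≡ 0 − 967 = -967 (mod 16).
    Reduce coefficients mod 16: 7·t ≡ 9 (mod 16).
    The inverse of 7 mod 16 is 7 (since 7·7 = 49 = 3·16 + 1), so t ≡ 7·9 = 63 ≡ 15 (mod 16).
    Then x = 967 + 1287·15 = 20272, valid modulo lcm(1287, 16) = 20592: x ≡ 20272 (mod 20592).
Verify against each original: 20272 mod 13 = 5, 20272 mod 11 = 10, 20272 mod 9 = 4, 20272 mod 16 = 0.

x ≡ 20272 (mod 20592).


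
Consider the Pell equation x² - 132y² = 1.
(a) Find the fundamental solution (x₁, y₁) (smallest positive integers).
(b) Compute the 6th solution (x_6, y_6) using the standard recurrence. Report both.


Step 1: Find the fundamental solution (x₁, y₁) of x² - 132y² = 1.
  Expand √132 as a continued fraction. a₀ = ⌊√132⌋ = 11; iterate m_{k+1} = d_k·a_k − m_k, d_{k+1} = (132 − m_{k+1}²)/d_k, a_{k+1} = ⌊(a₀ + m_{k+1})/d_{k+1}⌋ (starting m₀ = 0, d₀ = 1), with convergents p_k = a_k·p_{k-1} + p_{k-2}, q_k = a_k·q_{k-1} + q_{k-2} (p₋₁ = 1, q₋₁ = 0):
  k = 0: a₀ = 11; p₀/q₀ = 11/1; p₀² − 132·q₀² = 121 − 132 = -11.
  k = 1: m = 11, d = 11, a = ⌊(11 + 11)/11⌋ = 2; p/q = (2·11 + 1)/(2·1 + 0) = 23/2; p² − 132·q² = 529 − 528 = 1.
  The first convergent with p² − 132·q² = 1 gives the fundamental solution (x₁, y₁) = (23, 2).
Step 2: Apply the recurrence (x_{n+1}, y_{n+1}) = (x₁x_n + 132y₁y_n, x₁y_n + y₁x_n) repeatedly.
  From (x_1, y_1) = (23, 2): x_2 = 23·23 + 132·2·2 = 1057; y_2 = 23·2 + 2·23 = 92.
  From (x_2, y_2) = (1057, 92): x_3 = 23·1057 + 132·2·92 = 48599; y_3 = 23·92 + 2·1057 = 4230.
  From (x_3, y_3) = (48599, 4230): x_4 = 23·48599 + 132·2·4230 = 2234497; y_4 = 23·4230 + 2·48599 = 194488.
  From (x_4, y_4) = (2234497, 194488): x_5 = 23·2234497 + 132·2·194488 = 102738263; y_5 = 23·194488 + 2·2234497 = 8942218.
  From (x_5, y_5) = (102738263, 8942218): x_6 = 23·102738263 + 132·2·8942218 = 4723725601; y_6 = 23·8942218 + 2·102738263 = 411147540.
Step 3: Verify x_6² - 132·y_6² = 22313583553542811201 - 22313583553542811200 = 1 (should be 1). ✓

(x_1, y_1) = (23, 2); (x_6, y_6) = (4723725601, 411147540).


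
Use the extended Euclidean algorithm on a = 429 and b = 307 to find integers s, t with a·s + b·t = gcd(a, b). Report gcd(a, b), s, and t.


Euclidean algorithm on (429, 307) — divide until remainder is 0:
  429 = 1 · 307 + 122
  307 = 2 · 122 + 63
  122 = 1 · 63 + 59
  63 = 1 · 59 + 4
  59 = 14 · 4 + 3
  4 = 1 · 3 + 1
  3 = 3 · 1 + 0
gcd(429, 307) = 1.
Track Bezout coefficients alongside the remainders: start with r₀ = 429 = a·1 + b·0 (s = 1, t = 0) and r₁ = 307 = a·0 + b·1 (s = 0, t = 1); each new remainder r_{k+1} = r_{k-1} − q_k·r_k inherits s_{k+1} = s_{k-1} − q_k·s_k, t_{k+1} = t_{k-1} − q_k·t_k, so r_k = a·s_k + b·t_k at every step:
  q = 1: r = 122, s = 1 − 1·0 = 1, t = 0 − 1·1 = -1  (check: 429·1 + 307·(-1) = 122)
  q = 2: r = 63, s = 0 − 2·1 = -2, t = 1 − 2·(-1) = 3  (check: 429·(-2) + 307·3 = 63)
  q = 1: r = 59, s = 1 − 1·(-2) = 3, t = -1 − 1·3 = -4  (check: 429·3 + 307·(-4) = 59)
  q = 1: r = 4, s = -2 − 1·3 = -5, t = 3 − 1·(-4) = 7  (check: 429·(-5) + 307·7 = 4)
  q = 14: r = 3, s = 3 − 14·(-5) = 73, t = -4 − 14·7 = -102  (check: 429·73 + 307·(-102) = 3)
  q = 1: r = 1, s = -5 − 1·73 = -78, t = 7 − 1·(-102) = 109  (check: 429·(-78) + 307·109 = 1)
The row with r = 1 (the gcd) gives the Bezout coefficients s = -78, t = 109.
Result: 429 · (-78) + 307 · (109) = 1.

gcd(429, 307) = 1; s = -78, t = 109 (check: 429·(-78) + 307·109 = 1).


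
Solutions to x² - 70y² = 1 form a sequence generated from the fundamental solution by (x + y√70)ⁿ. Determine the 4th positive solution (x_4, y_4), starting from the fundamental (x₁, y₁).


Step 1: Find the fundamental solution (x₁, y₁) of x² - 70y² = 1.
  Expand √70 as a continued fraction. a₀ = ⌊√70⌋ = 8; iterate m_{k+1} = d_k·a_k − m_k, d_{k+1} = (70 − m_{k+1}²)/d_k, a_{k+1} = ⌊(a₀ + m_{k+1})/d_{k+1}⌋ (starting m₀ = 0, d₀ = 1), with convergents p_k = a_k·p_{k-1} + p_{k-2}, q_k = a_k·q_{k-1} + q_{k-2} (p₋₁ = 1, q₋₁ = 0):
  k = 0: a₀ = 8; p₀/q₀ = 8/1; p₀² − 70·q₀² = 64 − 70 = -6.
  k = 1: m = 8, d = 6, a = ⌊(8 + 8)/6⌋ = 2; p/q = (2·8 + 1)/(2·1 + 0) = 17/2; p² − 70·q² = 289 − 280 = 9.
  k = 2: m = 4, d = 9, a = ⌊(8 + 4)/9⌋ = 1; p/q = (1·17 + 8)/(1·2 + 1) = 25/3; p² − 70·q² = 625 − 630 = -5.
  k = 3: m = 5, d = 5, a = ⌊(8 + 5)/5⌋ = 2; p/q = (2·25 + 17)/(2·3 + 2) = 67/8; p² − 70·q² = 4489 − 4480 = 9.
  k = 4: m = 5, d = 9, a = ⌊(8 + 5)/9⌋ = 1; p/q = (1·67 + 25)/(1·8 + 3) = 92/11; p² − 70·q² = 8464 − 8470 = -6.
  k = 5: m = 4, d = 6, a = ⌊(8 + 4)/6⌋ = 2; p/q = (2·92 + 67)/(2·11 + 8) = 251/30; p² − 70·q² = 63001 − 63000 = 1.
  The first convergent with p² − 70·q² = 1 gives the fundamental solution (x₁, y₁) = (251, 30).
Step 2: Apply the recurrence (x_{n+1}, y_{n+1}) = (x₁x_n + 70y₁y_n, x₁y_n + y₁x_n) repeatedly.
  From (x_1, y_1) = (251, 30): x_2 = 251·251 + 70·30·30 = 126001; y_2 = 251·30 + 30·251 = 15060.
  From (x_2, y_2) = (126001, 15060): x_3 = 251·126001 + 70·30·15060 = 63252251; y_3 = 251·15060 + 30·126001 = 7560090.
  From (x_3, y_3) = (63252251, 7560090): x_4 = 251·63252251 + 70·30·7560090 = 31752504001; y_4 = 251·7560090 + 30·63252251 = 3795150120.
Step 3: Verify x_4² - 70·y_4² = 1008221510333521008001 - 1008221510333521008000 = 1 (should be 1). ✓

(x_1, y_1) = (251, 30); (x_4, y_4) = (31752504001, 3795150120).


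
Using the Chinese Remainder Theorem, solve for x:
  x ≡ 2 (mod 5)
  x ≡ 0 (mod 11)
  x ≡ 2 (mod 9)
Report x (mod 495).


Moduli 5, 11, 9 are pairwise coprime; by CRT there is a unique solution modulo M = 5 · 11 · 9 = 495.
Solve pairwise, accumulating the modulus:
  Start with x ≡ 2 (mod 5).
  Combine with x ≡ 0 (mod 11): since gcd(5, 11) = 1, we get a unique residue mod 55.
    Write x = 2 + 5·t and substitute into x ≡ 0 (mod 11): 5·t ≡ 0 − 2 = -2 (mod 11).
    Reduce coefficients mod 11: 5·t ≡ 9 (mod 11).
    The inverse of 5 mod 11 is 9 (since 5·9 = 45 = 4·11 + 1), so t ≡ 9·9 = 81 ≡ 4 (mod 11).
    Then x = 2 + 5·4 = 22, valid modulo lcm(5, 11) = 55: x ≡ 22 (mod 55).
  Combine with x ≡ 2 (mod 9): since gcd(55, 9) = 1, we get a unique residue mod 495.
    Write x = 22 + 55·t and substitute into x ≡ 2 (mod 9): 55·t ≡ 2 − 22 = -20 (mod 9).
    Reduce coefficients mod 9: 1·t ≡ 7 (mod 9).
    So t ≡ 7 (mod 9).
    Then x = 22 + 55·7 = 407, valid modulo lcm(55, 9) = 495: x ≡ 407 (mod 495).
Verify: 407 mod 5 = 2 ✓, 407 mod 11 = 0 ✓, 407 mod 9 = 2 ✓.

x ≡ 407 (mod 495).


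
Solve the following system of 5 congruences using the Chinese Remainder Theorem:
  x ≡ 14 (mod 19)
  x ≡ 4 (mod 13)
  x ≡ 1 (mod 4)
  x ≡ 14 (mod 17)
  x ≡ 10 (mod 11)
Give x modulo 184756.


Product of moduli M = 19 · 13 · 4 · 17 · 11 = 184756.
Merge one congruence at a time:
  Start: x ≡ 14 (mod 19).
  Combine with x ≡ 4 (mod 13); new modulus lcm = 247.
    Write x = 14 + 19·t and substitute into x ≡ 4 (mod 13): 19·t ≡ 4 − 14 = -10 (mod 13).
    Reduce coefficients mod 13: 6·t ≡ 3 (mod 13).
    The inverse of 6 mod 13 is 11 (since 6·11 = 66 = 5·13 + 1), so t ≡ 11·3 = 33 ≡ 7 (mod 13).
    Then x = 14 + 19·7 = 147, valid modulo lcm(19, 13) = 247: x ≡ 147 (mod 247).
  Combine with x ≡ 1 (mod 4); new modulus lcm = 988.
    Write x = 147 + 247·t and substitute into x ≡ 1 (mod 4): 247·t ≡ 1 − 147 = -146 (mod 4).
    Reduce coefficients mod 4: 3·t ≡ 2 (mod 4).
    The inverse of 3 mod 4 is 3 (since 3·3 = 9 = 2·4 + 1), so t ≡ 3·2 = 6 ≡ 2 (mod 4).
    Then x = 147 + 247·2 = 641, valid modulo lcm(247, 4) = 988: x ≡ 641 (mod 988).
  Combine with x ≡ 14 (mod 17); new modulus lcm = 16796.
    Write x = 641 + 988·t and substitute into x ≡ 14 (mod 17): 988·t ≡ 14 − 641 = -627 (mod 17).
    Reduce coefficients mod 17: 2·t ≡ 2 (mod 17).
    The inverse of 2 mod 17 is 9 (since 2·9 = 18 = 1·17 + 1), so t ≡ 9·2 = 18 ≡ 1 (mod 17).
    Then x = 641 + 988·1 = 1629, valid modulo lcm(988, 17) = 16796: x ≡ 1629 (mod 16796).
  Combine with x ≡ 10 (mod 11); new modulus lcm = 184756.
    Write x = 1629 + 16796·t and substitute into x ≡ 10 (mod 11): 16796·t ≡ 10 − 1629 = -1619 (mod 11).
    Reduce coefficients mod 11: 10·t ≡ 9 (mod 11).
    The inverse of 10 mod 11 is 10 (since 10·10 = 100 = 9·11 + 1), so t ≡ 10·9 = 90 ≡ 2 (mod 11).
    Then x = 1629 + 16796·2 = 35221, valid modulo lcm(16796, 11) = 184756: x ≡ 35221 (mod 184756).
Verify against each original: 35221 mod 19 = 14, 35221 mod 13 = 4, 35221 mod 4 = 1, 35221 mod 17 = 14, 35221 mod 11 = 10.

x ≡ 35221 (mod 184756).


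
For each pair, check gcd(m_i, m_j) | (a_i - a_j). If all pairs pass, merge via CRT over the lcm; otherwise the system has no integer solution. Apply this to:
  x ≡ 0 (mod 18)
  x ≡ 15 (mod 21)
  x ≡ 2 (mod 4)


Moduli 18, 21, 4 are not pairwise coprime, so CRT works modulo lcm(m_i) when all pairwise compatibility conditions hold.
Pairwise compatibility: gcd(m_i, m_j) must divide a_i - a_j for every pair.
Merge one congruence at a time:
  Start: x ≡ 0 (mod 18).
  Combine with x ≡ 15 (mod 21): gcd(18, 21) = 3; 15 - 0 = 15, which IS divisible by 3, so compatible.
    Write x = 0 + 18·t and substitute into x ≡ 15 (mod 21): 18·t ≡ 15 − 0 = 15 (mod 21).
    Divide the congruence (and modulus) by g = 3: 6·t ≡ 5 (mod 7).
    The inverse of 6 mod 7 is 6 (since 6·6 = 36 = 5·7 + 1), so t ≡ 6·5 = 30 ≡ 2 (mod 7).
    Then x = 0 + 18·2 = 36, valid modulo lcm(18, 21) = 126: x ≡ 36 (mod 126).
  Combine with x ≡ 2 (mod 4): gcd(126, 4) = 2; 2 - 36 = -34, which IS divisible by 2, so compatible.
    Write x = 36 + 126·t and substitute into x ≡ 2 (mod 4): 126·t ≡ 2 − 36 = -34 (mod 4).
    Divide the congruence (and modulus) by g = 2: 63·t ≡ -17 (mod 2).
    Reduce coefficients mod 2: 1·t ≡ 1 (mod 2).
    So t ≡ 1 (mod 2).
    Then x = 36 + 126·1 = 162, valid modulo lcm(126, 4) = 252: x ≡ 162 (mod 252).
Verify: 162 mod 18 = 0, 162 mod 21 = 15, 162 mod 4 = 2.

x ≡ 162 (mod 252).


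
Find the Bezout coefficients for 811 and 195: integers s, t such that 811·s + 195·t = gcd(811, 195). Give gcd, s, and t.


Euclidean algorithm on (811, 195) — divide until remainder is 0:
  811 = 4 · 195 + 31
  195 = 6 · 31 + 9
  31 = 3 · 9 + 4
  9 = 2 · 4 + 1
  4 = 4 · 1 + 0
gcd(811, 195) = 1.
Track Bezout coefficients alongside the remainders: start with r₀ = 811 = a·1 + b·0 (s = 1, t = 0) and r₁ = 195 = a·0 + b·1 (s = 0, t = 1); each new remainder r_{k+1} = r_{k-1} − q_k·r_k inherits s_{k+1} = s_{k-1} − q_k·s_k, t_{k+1} = t_{k-1} − q_k·t_k, so r_k = a·s_k + b·t_k at every step:
  q = 4: r = 31, s = 1 − 4·0 = 1, t = 0 − 4·1 = -4  (check: 811·1 + 195·(-4) = 31)
  q = 6: r = 9, s = 0 − 6·1 = -6, t = 1 − 6·(-4) = 25  (check: 811·(-6) + 195·25 = 9)
  q = 3: r = 4, s = 1 − 3·(-6) = 19, t = -4 − 3·25 = -79  (check: 811·19 + 195·(-79) = 4)
  q = 2: r = 1, s = -6 − 2·19 = -44, t = 25 − 2·(-79) = 183  (check: 811·(-44) + 195·183 = 1)
The row with r = 1 (the gcd) gives the Bezout coefficients s = -44, t = 183.
Result: 811 · (-44) + 195 · (183) = 1.

gcd(811, 195) = 1; s = -44, t = 183 (check: 811·(-44) + 195·183 = 1).


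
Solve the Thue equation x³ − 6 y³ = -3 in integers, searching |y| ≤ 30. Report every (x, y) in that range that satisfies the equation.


The equation is x³ - 6y³ = -3. For fixed y, x³ = 6·y³ − 3, so a solution requires the RHS to be a perfect cube.
Strategy: iterate y from -30 to 30, compute RHS = 6·y³ − 3, and check whether it is a (positive or negative) perfect cube.
Check small values of y:
  y = 0: RHS = -3 is not a perfect cube.
  y = 1: RHS = 3 is not a perfect cube.
  y = -1: RHS = -9 is not a perfect cube.
  y = 2: RHS = 45 is not a perfect cube.
  y = -2: RHS = -51 is not a perfect cube.
  y = 3: RHS = 159 is not a perfect cube.
  y = -3: RHS = -165 is not a perfect cube.
Continuing the search up to |y| = 30 finds no solutions either.
No (x, y) in the scanned range satisfies the equation.

No integer solutions with |y| ≤ 30.


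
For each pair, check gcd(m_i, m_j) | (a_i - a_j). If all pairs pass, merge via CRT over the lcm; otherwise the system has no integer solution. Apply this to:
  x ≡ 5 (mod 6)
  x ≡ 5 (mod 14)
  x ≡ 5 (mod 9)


Moduli 6, 14, 9 are not pairwise coprime, so CRT works modulo lcm(m_i) when all pairwise compatibility conditions hold.
Pairwise compatibility: gcd(m_i, m_j) must divide a_i - a_j for every pair.
Merge one congruence at a time:
  Start: x ≡ 5 (mod 6).
  Combine with x ≡ 5 (mod 14): gcd(6, 14) = 2; 5 - 5 = 0, which IS divisible by 2, so compatible.
    Write x = 5 + 6·t and substitute into x ≡ 5 (mod 14): 6·t ≡ 5 − 5 = 0 (mod 14).
    Divide the congruence (and modulus) by g = 2: 3·t ≡ 0 (mod 7).
    The inverse of 3 mod 7 is 5 (since 3·5 = 15 = 2·7 + 1), so t ≡ 5·0 = 0 ≡ 0 (mod 7).
    Then x = 5 + 6·0 = 5, valid modulo lcm(6, 14) = 42: x ≡ 5 (mod 42).
  Combine with x ≡ 5 (mod 9): gcd(42, 9) = 3; 5 - 5 = 0, which IS divisible by 3, so compatible.
    Write x = 5 + 42·t and substitute into x ≡ 5 (mod 9): 42·t ≡ 5 − 5 = 0 (mod 9).
    Divide the congruence (and modulus) by g = 3: 14·t ≡ 0 (mod 3).
    Reduce coefficients mod 3: 2·t ≡ 0 (mod 3).
    The inverse of 2 mod 3 is 2 (since 2·2 = 4 = 1·3 + 1), so t ≡ 2·0 = 0 ≡ 0 (mod 3).
    Then x = 5 + 42·0 = 5, valid modulo lcm(42, 9) = 126: x ≡ 5 (mod 126).
Verify: 5 mod 6 = 5, 5 mod 14 = 5, 5 mod 9 = 5.

x ≡ 5 (mod 126).


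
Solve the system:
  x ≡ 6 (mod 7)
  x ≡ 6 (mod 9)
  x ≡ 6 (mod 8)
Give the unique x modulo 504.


Moduli 7, 9, 8 are pairwise coprime; by CRT there is a unique solution modulo M = 7 · 9 · 8 = 504.
Solve pairwise, accumulating the modulus:
  Start with x ≡ 6 (mod 7).
  Combine with x ≡ 6 (mod 9): since gcd(7, 9) = 1, we get a unique residue mod 63.
    Write x = 6 + 7·t and substitute into x ≡ 6 (mod 9): 7·t ≡ 6 − 6 = 0 (mod 9).
    The inverse of 7 mod 9 is 4 (since 7·4 = 28 = 3·9 + 1), so t ≡ 4·0 = 0 ≡ 0 (mod 9).
    Then x = 6 + 7·0 = 6, valid modulo lcm(7, 9) = 63: x ≡ 6 (mod 63).
  Combine with x ≡ 6 (mod 8): since gcd(63, 8) = 1, we get a unique residue mod 504.
    Write x = 6 + 63·t and substitute into x ≡ 6 (mod 8): 63·t ≡ 6 − 6 = 0 (mod 8).
    Reduce coefficients mod 8: 7·t ≡ 0 (mod 8).
    The inverse of 7 mod 8 is 7 (since 7·7 = 49 = 6·8 + 1), so t ≡ 7·0 = 0 ≡ 0 (mod 8).
    Then x = 6 + 63·0 = 6, valid modulo lcm(63, 8) = 504: x ≡ 6 (mod 504).
Verify: 6 mod 7 = 6 ✓, 6 mod 9 = 6 ✓, 6 mod 8 = 6 ✓.

x ≡ 6 (mod 504).


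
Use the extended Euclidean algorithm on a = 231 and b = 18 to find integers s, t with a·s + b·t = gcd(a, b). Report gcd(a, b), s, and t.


Euclidean algorithm on (231, 18) — divide until remainder is 0:
  231 = 12 · 18 + 15
  18 = 1 · 15 + 3
  15 = 5 · 3 + 0
gcd(231, 18) = 3.
Track Bezout coefficients alongside the remainders: start with r₀ = 231 = a·1 + b·0 (s = 1, t = 0) and r₁ = 18 = a·0 + b·1 (s = 0, t = 1); each new remainder r_{k+1} = r_{k-1} − q_k·r_k inherits s_{k+1} = s_{k-1} − q_k·s_k, t_{k+1} = t_{k-1} − q_k·t_k, so r_k = a·s_k + b·t_k at every step:
  q = 12: r = 15, s = 1 − 12·0 = 1, t = 0 − 12·1 = -12  (check: 231·1 + 18·(-12) = 15)
  q = 1: r = 3, s = 0 − 1·1 = -1, t = 1 − 1·(-12) = 13  (check: 231·(-1) + 18·13 = 3)
The row with r = 3 (the gcd) gives the Bezout coefficients s = -1, t = 13.
Result: 231 · (-1) + 18 · (13) = 3.

gcd(231, 18) = 3; s = -1, t = 13 (check: 231·(-1) + 18·13 = 3).


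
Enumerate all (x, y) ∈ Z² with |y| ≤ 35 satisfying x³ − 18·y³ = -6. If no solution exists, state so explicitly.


The equation is x³ - 18y³ = -6. For fixed y, x³ = 18·y³ − 6, so a solution requires the RHS to be a perfect cube.
Strategy: iterate y from -35 to 35, compute RHS = 18·y³ − 6, and check whether it is a (positive or negative) perfect cube.
Check small values of y:
  y = 0: RHS = -6 is not a perfect cube.
  y = 1: RHS = 12 is not a perfect cube.
  y = -1: RHS = -24 is not a perfect cube.
  y = 2: RHS = 138 is not a perfect cube.
  y = -2: RHS = -150 is not a perfect cube.
  y = 3: RHS = 480 is not a perfect cube.
  y = -3: RHS = -492 is not a perfect cube.
Continuing the search up to |y| = 35 finds no solutions either.
No (x, y) in the scanned range satisfies the equation.

No integer solutions with |y| ≤ 35.


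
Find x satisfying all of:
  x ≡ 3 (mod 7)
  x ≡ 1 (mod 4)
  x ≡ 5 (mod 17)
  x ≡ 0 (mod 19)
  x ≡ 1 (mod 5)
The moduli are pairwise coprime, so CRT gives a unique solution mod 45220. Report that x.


Product of moduli M = 7 · 4 · 17 · 19 · 5 = 45220.
Merge one congruence at a time:
  Start: x ≡ 3 (mod 7).
  Combine with x ≡ 1 (mod 4); new modulus lcm = 28.
    Write x = 3 + 7·t and substitute into x ≡ 1 (mod 4): 7·t ≡ 1 − 3 = -2 (mod 4).
    Reduce coefficients mod 4: 3·t ≡ 2 (mod 4).
    The inverse of 3 mod 4 is 3 (since 3·3 = 9 = 2·4 + 1), so t ≡ 3·2 = 6 ≡ 2 (mod 4).
    Then x = 3 + 7·2 = 17, valid modulo lcm(7, 4) = 28: x ≡ 17 (mod 28).
  Combine with x ≡ 5 (mod 17); new modulus lcm = 476.
    Write x = 17 + 28·t and substitute into x ≡ 5 (mod 17): 28·t ≡ 5 − 17 = -12 (mod 17).
    Reduce coefficients mod 17: 11·t ≡ 5 (mod 17).
    The inverse of 11 mod 17 is 14 (since 11·14 = 154 = 9·17 + 1), so t ≡ 14·5 = 70 ≡ 2 (mod 17).
    Then x = 17 + 28·2 = 73, valid modulo lcm(28, 17) = 476: x ≡ 73 (mod 476).
  Combine with x ≡ 0 (mod 19); new modulus lcm = 9044.
    Write x = 73 + 476·t and substitute into x ≡ 0 (mod 19): 476·t ≡ 0 − 73 = -73 (mod 19).
    Reduce coefficients mod 19: 1·t ≡ 3 (mod 19).
    So t ≡ 3 (mod 19).
    Then x = 73 + 476·3 = 1501, valid modulo lcm(476, 19) = 9044: x ≡ 1501 (mod 9044).
  Combine with x ≡ 1 (mod 5); new modulus lcm = 45220.
    Write x = 1501 + 9044·t and substitute into x ≡ 1 (mod 5): 9044·t ≡ 1 − 1501 = -1500 (mod 5).
    Reduce coefficients mod 5: 4·t ≡ 0 (mod 5).
    The inverse of 4 mod 5 is 4 (since 4·4 = 16 = 3·5 + 1), so t ≡ 4·0 = 0 ≡ 0 (mod 5).
    Then x = 1501 + 9044·0 = 1501, valid modulo lcm(9044, 5) = 45220: x ≡ 1501 (mod 45220).
Verify against each original: 1501 mod 7 = 3, 1501 mod 4 = 1, 1501 mod 17 = 5, 1501 mod 19 = 0, 1501 mod 5 = 1.

x ≡ 1501 (mod 45220).


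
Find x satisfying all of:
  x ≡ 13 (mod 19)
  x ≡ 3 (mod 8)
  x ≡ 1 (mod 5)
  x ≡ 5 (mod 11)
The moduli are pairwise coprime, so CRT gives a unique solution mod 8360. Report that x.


Product of moduli M = 19 · 8 · 5 · 11 = 8360.
Merge one congruence at a time:
  Start: x ≡ 13 (mod 19).
  Combine with x ≡ 3 (mod 8); new modulus lcm = 152.
    Write x = 13 + 19·t and substitute into x ≡ 3 (mod 8): 19·t ≡ 3 − 13 = -10 (mod 8).
    Reduce coefficients mod 8: 3·t ≡ 6 (mod 8).
    The inverse of 3 mod 8 is 3 (since 3·3 = 9 = 1·8 + 1), so t ≡ 3·6 = 18 ≡ 2 (mod 8).
    Then x = 13 + 19·2 = 51, valid modulo lcm(19, 8) = 152: x ≡ 51 (mod 152).
  Combine with x ≡ 1 (mod 5); new modulus lcm = 760.
    Write x = 51 + 152·t and substitute into x ≡ 1 (mod 5): 152·t ≡ 1 − 51 = -50 (mod 5).
    Reduce coefficients mod 5: 2·t ≡ 0 (mod 5).
    The inverse of 2 mod 5 is 3 (since 2·3 = 6 = 1·5 + 1), so t ≡ 3·0 = 0 ≡ 0 (mod 5).
    Then x = 51 + 152·0 = 51, valid modulo lcm(152, 5) = 760: x ≡ 51 (mod 760).
  Combine with x ≡ 5 (mod 11); new modulus lcm = 8360.
    Write x = 51 + 760·t and substitute into x ≡ 5 (mod 11): 760·t ≡ 5 − 51 = -46 (mod 11).
    Reduce coefficients mod 11: 1·t ≡ 9 (mod 11).
    So t ≡ 9 (mod 11).
    Then x = 51 + 760·9 = 6891, valid modulo lcm(760, 11) = 8360: x ≡ 6891 (mod 8360).
Verify against each original: 6891 mod 19 = 13, 6891 mod 8 = 3, 6891 mod 5 = 1, 6891 mod 11 = 5.

x ≡ 6891 (mod 8360).


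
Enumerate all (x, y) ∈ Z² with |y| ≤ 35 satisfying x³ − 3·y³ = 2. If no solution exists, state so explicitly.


The equation is x³ - 3y³ = 2. For fixed y, x³ = 3·y³ + 2, so a solution requires the RHS to be a perfect cube.
Strategy: iterate y from -35 to 35, compute RHS = 3·y³ + 2, and check whether it is a (positive or negative) perfect cube.
Check small values of y:
  y = 0: RHS = 2 is not a perfect cube.
  y = 1: RHS = 5 is not a perfect cube.
  y = -1: RHS = -1 = (-1)³ ⇒ x = -1 works.
  y = 2: RHS = 26 is not a perfect cube.
  y = -2: RHS = -22 is not a perfect cube.
  y = 3: RHS = 83 is not a perfect cube.
  y = -3: RHS = -79 is not a perfect cube.
Continuing the search up to |y| = 35 finds no further solutions beyond those listed.
Collected solutions: (-1, -1).

Solutions (with |y| ≤ 35): (-1, -1).


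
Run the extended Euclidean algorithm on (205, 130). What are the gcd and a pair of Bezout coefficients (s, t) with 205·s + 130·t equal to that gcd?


Euclidean algorithm on (205, 130) — divide until remainder is 0:
  205 = 1 · 130 + 75
  130 = 1 · 75 + 55
  75 = 1 · 55 + 20
  55 = 2 · 20 + 15
  20 = 1 · 15 + 5
  15 = 3 · 5 + 0
gcd(205, 130) = 5.
Track Bezout coefficients alongside the remainders: start with r₀ = 205 = a·1 + b·0 (s = 1, t = 0) and r₁ = 130 = a·0 + b·1 (s = 0, t = 1); each new remainder r_{k+1} = r_{k-1} − q_k·r_k inherits s_{k+1} = s_{k-1} − q_k·s_k, t_{k+1} = t_{k-1} − q_k·t_k, so r_k = a·s_k + b·t_k at every step:
  q = 1: r = 75, s = 1 − 1·0 = 1, t = 0 − 1·1 = -1  (check: 205·1 + 130·(-1) = 75)
  q = 1: r = 55, s = 0 − 1·1 = -1, t = 1 − 1·(-1) = 2  (check: 205·(-1) + 130·2 = 55)
  q = 1: r = 20, s = 1 − 1·(-1) = 2, t = -1 − 1·2 = -3  (check: 205·2 + 130·(-3) = 20)
  q = 2: r = 15, s = -1 − 2·2 = -5, t = 2 − 2·(-3) = 8  (check: 205·(-5) + 130·8 = 15)
  q = 1: r = 5, s = 2 − 1·(-5) = 7, t = -3 − 1·8 = -11  (check: 205·7 + 130·(-11) = 5)
The row with r = 5 (the gcd) gives the Bezout coefficients s = 7, t = -11.
Result: 205 · (7) + 130 · (-11) = 5.

gcd(205, 130) = 5; s = 7, t = -11 (check: 205·7 + 130·(-11) = 5).


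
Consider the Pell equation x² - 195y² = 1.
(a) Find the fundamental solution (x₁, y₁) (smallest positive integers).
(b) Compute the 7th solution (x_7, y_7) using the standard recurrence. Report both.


Step 1: Find the fundamental solution (x₁, y₁) of x² - 195y² = 1.
  Expand √195 as a continued fraction. a₀ = ⌊√195⌋ = 13; iterate m_{k+1} = d_k·a_k − m_k, d_{k+1} = (195 − m_{k+1}²)/d_k, a_{k+1} = ⌊(a₀ + m_{k+1})/d_{k+1}⌋ (starting m₀ = 0, d₀ = 1), with convergents p_k = a_k·p_{k-1} + p_{k-2}, q_k = a_k·q_{k-1} + q_{k-2} (p₋₁ = 1, q₋₁ = 0):
  k = 0: a₀ = 13; p₀/q₀ = 13/1; p₀² − 195·q₀² = 169 − 195 = -26.
  k = 1: m = 13, d = 26, a = ⌊(13 + 13)/26⌋ = 1; p/q = (1·13 + 1)/(1·1 + 0) = 14/1; p² − 195·q² = 196 − 195 = 1.
  The first convergent with p² − 195·q² = 1 gives the fundamental solution (x₁, y₁) = (14, 1).
Step 2: Apply the recurrence (x_{n+1}, y_{n+1}) = (x₁x_n + 195y₁y_n, x₁y_n + y₁x_n) repeatedly.
  From (x_1, y_1) = (14, 1): x_2 = 14·14 + 195·1·1 = 391; y_2 = 14·1 + 1·14 = 28.
  From (x_2, y_2) = (391, 28): x_3 = 14·391 + 195·1·28 = 10934; y_3 = 14·28 + 1·391 = 783.
  From (x_3, y_3) = (10934, 783): x_4 = 14·10934 + 195·1·783 = 305761; y_4 = 14·783 + 1·10934 = 21896.
  From (x_4, y_4) = (305761, 21896): x_5 = 14·305761 + 195·1·21896 = 8550374; y_5 = 14·21896 + 1·305761 = 612305.
  From (x_5, y_5) = (8550374, 612305): x_6 = 14·8550374 + 195·1·612305 = 239104711; y_6 = 14·612305 + 1·8550374 = 17122644.
  From (x_6, y_6) = (239104711, 17122644): x_7 = 14·239104711 + 195·1·17122644 = 6686381534; y_7 = 14·17122644 + 1·239104711 = 478821727.
Step 3: Verify x_7² - 195·y_7² = 44707698018216193156 - 44707698018216193155 = 1 (should be 1). ✓

(x_1, y_1) = (14, 1); (x_7, y_7) = (6686381534, 478821727).


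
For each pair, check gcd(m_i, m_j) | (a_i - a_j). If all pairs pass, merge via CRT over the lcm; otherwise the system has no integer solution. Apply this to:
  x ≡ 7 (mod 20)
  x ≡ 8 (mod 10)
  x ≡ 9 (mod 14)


Moduli 20, 10, 14 are not pairwise coprime, so CRT works modulo lcm(m_i) when all pairwise compatibility conditions hold.
Pairwise compatibility: gcd(m_i, m_j) must divide a_i - a_j for every pair.
Merge one congruence at a time:
  Start: x ≡ 7 (mod 20).
  Combine with x ≡ 8 (mod 10): gcd(20, 10) = 10, and 8 - 7 = 1 is NOT divisible by 10.
    ⇒ system is inconsistent (no integer solution).

No solution (the system is inconsistent).


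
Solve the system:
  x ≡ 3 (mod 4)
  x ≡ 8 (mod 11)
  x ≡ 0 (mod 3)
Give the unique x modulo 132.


Moduli 4, 11, 3 are pairwise coprime; by CRT there is a unique solution modulo M = 4 · 11 · 3 = 132.
Solve pairwise, accumulating the modulus:
  Start with x ≡ 3 (mod 4).
  Combine with x ≡ 8 (mod 11): since gcd(4, 11) = 1, we get a unique residue mod 44.
    Write x = 3 + 4·t and substitute into x ≡ 8 (mod 11): 4·t ≡ 8 − 3 = 5 (mod 11).
    The inverse of 4 mod 11 is 3 (since 4·3 = 12 = 1·11 + 1), so t ≡ 3·5 = 15 ≡ 4 (mod 11).
    Then x = 3 + 4·4 = 19, valid modulo lcm(4, 11) = 44: x ≡ 19 (mod 44).
  Combine with x ≡ 0 (mod 3): since gcd(44, 3) = 1, we get a unique residue mod 132.
    Write x = 19 + 44·t and substitute into x ≡ 0 (mod 3): 44·t ≡ 0 − 19 = -19 (mod 3).
    Reduce coefficients mod 3: 2·t ≡ 2 (mod 3).
    The inverse of 2 mod 3 is 2 (since 2·2 = 4 = 1·3 + 1), so t ≡ 2·2 = 4 ≡ 1 (mod 3).
    Then x = 19 + 44·1 = 63, valid modulo lcm(44, 3) = 132: x ≡ 63 (mod 132).
Verify: 63 mod 4 = 3 ✓, 63 mod 11 = 8 ✓, 63 mod 3 = 0 ✓.

x ≡ 63 (mod 132).


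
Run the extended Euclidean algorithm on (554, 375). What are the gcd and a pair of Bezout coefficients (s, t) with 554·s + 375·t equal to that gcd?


Euclidean algorithm on (554, 375) — divide until remainder is 0:
  554 = 1 · 375 + 179
  375 = 2 · 179 + 17
  179 = 10 · 17 + 9
  17 = 1 · 9 + 8
  9 = 1 · 8 + 1
  8 = 8 · 1 + 0
gcd(554, 375) = 1.
Track Bezout coefficients alongside the remainders: start with r₀ = 554 = a·1 + b·0 (s = 1, t = 0) and r₁ = 375 = a·0 + b·1 (s = 0, t = 1); each new remainder r_{k+1} = r_{k-1} − q_k·r_k inherits s_{k+1} = s_{k-1} − q_k·s_k, t_{k+1} = t_{k-1} − q_k·t_k, so r_k = a·s_k + b·t_k at every step:
  q = 1: r = 179, s = 1 − 1·0 = 1, t = 0 − 1·1 = -1  (check: 554·1 + 375·(-1) = 179)
  q = 2: r = 17, s = 0 − 2·1 = -2, t = 1 − 2·(-1) = 3  (check: 554·(-2) + 375·3 = 17)
  q = 10: r = 9, s = 1 − 10·(-2) = 21, t = -1 − 10·3 = -31  (check: 554·21 + 375·(-31) = 9)
  q = 1: r = 8, s = -2 − 1·21 = -23, t = 3 − 1·(-31) = 34  (check: 554·(-23) + 375·34 = 8)
  q = 1: r = 1, s = 21 − 1·(-23) = 44, t = -31 − 1·34 = -65  (check: 554·44 + 375·(-65) = 1)
The row with r = 1 (the gcd) gives the Bezout coefficients s = 44, t = -65.
Result: 554 · (44) + 375 · (-65) = 1.

gcd(554, 375) = 1; s = 44, t = -65 (check: 554·44 + 375·(-65) = 1).


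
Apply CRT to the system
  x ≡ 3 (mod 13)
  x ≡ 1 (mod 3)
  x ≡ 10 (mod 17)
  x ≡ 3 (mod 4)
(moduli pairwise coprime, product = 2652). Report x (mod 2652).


Product of moduli M = 13 · 3 · 17 · 4 = 2652.
Merge one congruence at a time:
  Start: x ≡ 3 (mod 13).
  Combine with x ≡ 1 (mod 3); new modulus lcm = 39.
    Write x = 3 + 13·t and substitute into x ≡ 1 (mod 3): 13·t ≡ 1 − 3 = -2 (mod 3).
    Reduce coefficients mod 3: 1·t ≡ 1 (mod 3).
    So t ≡ 1 (mod 3).
    Then x = 3 + 13·1 = 16, valid modulo lcm(13, 3) = 39: x ≡ 16 (mod 39).
  Combine with x ≡ 10 (mod 17); new modulus lcm = 663.
    Write x = 16 + 39·t and substitute into x ≡ 10 (mod 17): 39·t ≡ 10 − 16 = -6 (mod 17).
    Reduce coefficients mod 17: 5·t ≡ 11 (mod 17).
    The inverse of 5 mod 17 is 7 (since 5·7 = 35 = 2·17 + 1), so t ≡ 7·11 = 77 ≡ 9 (mod 17).
    Then x = 16 + 39·9 = 367, valid modulo lcm(39, 17) = 663: x ≡ 367 (mod 663).
  Combine with x ≡ 3 (mod 4); new modulus lcm = 2652.
    Write x = 367 + 663·t and substitute into x ≡ 3 (mod 4): 663·t ≡ 3 − 367 = -364 (mod 4).
    Reduce coefficients mod 4: 3·t ≡ 0 (mod 4).
    The inverse of 3 mod 4 is 3 (since 3·3 = 9 = 2·4 + 1), so t ≡ 3·0 = 0 ≡ 0 (mod 4).
    Then x = 367 + 663·0 = 367, valid modulo lcm(663, 4) = 2652: x ≡ 367 (mod 2652).
Verify against each original: 367 mod 13 = 3, 367 mod 3 = 1, 367 mod 17 = 10, 367 mod 4 = 3.

x ≡ 367 (mod 2652).


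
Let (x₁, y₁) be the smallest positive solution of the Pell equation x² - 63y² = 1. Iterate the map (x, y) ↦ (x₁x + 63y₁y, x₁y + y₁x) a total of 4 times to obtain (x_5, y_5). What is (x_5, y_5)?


Step 1: Find the fundamental solution (x₁, y₁) of x² - 63y² = 1.
  Expand √63 as a continued fraction. a₀ = ⌊√63⌋ = 7; iterate m_{k+1} = d_k·a_k − m_k, d_{k+1} = (63 − m_{k+1}²)/d_k, a_{k+1} = ⌊(a₀ + m_{k+1})/d_{k+1}⌋ (starting m₀ = 0, d₀ = 1), with convergents p_k = a_k·p_{k-1} + p_{k-2}, q_k = a_k·q_{k-1} + q_{k-2} (p₋₁ = 1, q₋₁ = 0):
  k = 0: a₀ = 7; p₀/q₀ = 7/1; p₀² − 63·q₀² = 49 − 63 = -14.
  k = 1: m = 7, d = 14, a = ⌊(7 + 7)/14⌋ = 1; p/q = (1·7 + 1)/(1·1 + 0) = 8/1; p² − 63·q² = 64 − 63 = 1.
  The first convergent with p² − 63·q² = 1 gives the fundamental solution (x₁, y₁) = (8, 1).
Step 2: Apply the recurrence (x_{n+1}, y_{n+1}) = (x₁x_n + 63y₁y_n, x₁y_n + y₁x_n) repeatedly.
  From (x_1, y_1) = (8, 1): x_2 = 8·8 + 63·1·1 = 127; y_2 = 8·1 + 1·8 = 16.
  From (x_2, y_2) = (127, 16): x_3 = 8·127 + 63·1·16 = 2024; y_3 = 8·16 + 1·127 = 255.
  From (x_3, y_3) = (2024, 255): x_4 = 8·2024 + 63·1·255 = 32257; y_4 = 8·255 + 1·2024 = 4064.
  From (x_4, y_4) = (32257, 4064): x_5 = 8·32257 + 63·1·4064 = 514088; y_5 = 8·4064 + 1·32257 = 64769.
Step 3: Verify x_5² - 63·y_5² = 264286471744 - 264286471743 = 1 (should be 1). ✓

(x_1, y_1) = (8, 1); (x_5, y_5) = (514088, 64769).
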